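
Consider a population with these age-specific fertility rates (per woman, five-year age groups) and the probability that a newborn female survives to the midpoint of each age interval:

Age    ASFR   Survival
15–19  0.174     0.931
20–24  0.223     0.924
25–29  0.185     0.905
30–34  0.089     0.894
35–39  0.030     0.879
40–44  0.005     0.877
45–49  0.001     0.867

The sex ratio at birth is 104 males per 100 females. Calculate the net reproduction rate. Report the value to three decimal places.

Proportion female at birth = 100 / (100 + 104) = 0.49020.
Survival-weighted fertility by age (5·fₓ·Sₓ):
  15–19: 5 × 0.174 × 0.931 = 0.80997
  20–24: 5 × 0.223 × 0.924 = 1.03026
  25–29: 5 × 0.185 × 0.905 = 0.83713
  30–34: 5 × 0.089 × 0.894 = 0.39783
  35–39: 5 × 0.030 × 0.879 = 0.13185
  40–44: 5 × 0.005 × 0.877 = 0.02193
  45–49: 5 × 0.001 × 0.867 = 0.00434
Sum = 3.23331
NRR = 0.49020 × 3.23331 = 1.58497
An NRR exceeding 1 indicates intrinsic growth under these rates.

1.585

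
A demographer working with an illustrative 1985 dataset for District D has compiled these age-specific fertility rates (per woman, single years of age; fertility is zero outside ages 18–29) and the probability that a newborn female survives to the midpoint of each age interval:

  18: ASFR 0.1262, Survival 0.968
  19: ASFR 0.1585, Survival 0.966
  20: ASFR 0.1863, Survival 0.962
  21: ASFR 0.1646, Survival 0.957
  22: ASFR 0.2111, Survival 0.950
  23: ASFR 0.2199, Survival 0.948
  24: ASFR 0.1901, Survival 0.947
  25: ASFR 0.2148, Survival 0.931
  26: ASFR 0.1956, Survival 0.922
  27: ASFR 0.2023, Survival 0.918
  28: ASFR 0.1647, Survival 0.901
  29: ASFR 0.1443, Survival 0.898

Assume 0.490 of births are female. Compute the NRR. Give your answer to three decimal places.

1.002

Proportion female at birth = 0.490.
Per-age-group product (1 × ASFR × survival probability):
  18: 1 × 0.1262 × 0.968 = 0.12216
  19: 1 × 0.1585 × 0.966 = 0.15311
  20: 1 × 0.1863 × 0.962 = 0.17922
  21: 1 × 0.1646 × 0.957 = 0.15752
  22: 1 × 0.2111 × 0.950 = 0.20055
  23: 1 × 0.2199 × 0.948 = 0.20847
  24: 1 × 0.1901 × 0.947 = 0.18002
  25: 1 × 0.2148 × 0.931 = 0.19998
  26: 1 × 0.1956 × 0.922 = 0.18034
  27: 1 × 0.2023 × 0.918 = 0.18571
  28: 1 × 0.1647 × 0.901 = 0.14839
  29: 1 × 0.1443 × 0.898 = 0.12958
Sum = 2.04505
NRR = 0.490 × 2.04505 = 1.00207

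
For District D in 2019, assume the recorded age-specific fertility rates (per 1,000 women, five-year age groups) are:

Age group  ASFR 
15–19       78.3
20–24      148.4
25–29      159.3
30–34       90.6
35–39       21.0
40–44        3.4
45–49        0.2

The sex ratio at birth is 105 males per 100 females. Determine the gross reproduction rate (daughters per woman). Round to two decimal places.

Proportion female at birth = 100 / (100 + 105) = 0.48780.
Sum of ASFRs = 78.3 + 148.4 + 159.3 + 90.6 + 21.0 + 3.4 + 0.2 = 501.2
TFR = 5 × 501.2 / 1000 = 2.506
GRR = 0.48780 × 2.506 = 1.22243

1.22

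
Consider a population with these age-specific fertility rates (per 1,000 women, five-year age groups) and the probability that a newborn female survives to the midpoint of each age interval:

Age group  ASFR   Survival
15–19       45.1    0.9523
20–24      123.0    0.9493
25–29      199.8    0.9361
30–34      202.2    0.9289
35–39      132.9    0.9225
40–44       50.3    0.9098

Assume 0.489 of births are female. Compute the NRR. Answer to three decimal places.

Proportion female at birth = 0.489.
Per-age-group product (5 × ASFR × survival probability):
  15–19: 5 × 45.1/1000 × 0.9523 = 0.21474
  20–24: 5 × 123.0/1000 × 0.9493 = 0.58382
  25–29: 5 × 199.8/1000 × 0.9361 = 0.93516
  30–34: 5 × 202.2/1000 × 0.9289 = 0.93912
  35–39: 5 × 132.9/1000 × 0.9225 = 0.61300
  40–44: 5 × 50.3/1000 × 0.9098 = 0.22881
Sum = 3.51465
NRR = 0.489 × 3.51465 = 1.71866

1.719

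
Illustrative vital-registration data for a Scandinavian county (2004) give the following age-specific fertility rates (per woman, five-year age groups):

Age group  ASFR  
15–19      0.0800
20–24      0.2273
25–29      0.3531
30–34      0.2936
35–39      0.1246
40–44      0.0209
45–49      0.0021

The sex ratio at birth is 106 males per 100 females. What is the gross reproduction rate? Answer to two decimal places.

2.67

Proportion female at birth = 100 / (100 + 106) = 0.48544.
Sum of ASFRs = 0.0800 + 0.2273 + 0.3531 + 0.2936 + 0.1246 + 0.0209 + 0.0021 = 1.1016
TFR = 5 × 1.1016 = 5.508
GRR = 0.48544 × 5.508 = 2.67380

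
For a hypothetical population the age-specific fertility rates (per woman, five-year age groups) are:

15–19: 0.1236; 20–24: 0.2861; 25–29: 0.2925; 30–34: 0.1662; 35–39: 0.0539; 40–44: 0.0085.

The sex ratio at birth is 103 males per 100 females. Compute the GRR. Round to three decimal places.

Proportion female at birth = 100 / (100 + 103) = 0.49261.
Sum of ASFRs = 0.1236 + 0.2861 + 0.2925 + 0.1662 + 0.0539 + 0.0085 = 0.9308
TFR = 5 × 0.9308 = 4.654
GRR = 0.49261 × 4.654 = 2.29261

2.293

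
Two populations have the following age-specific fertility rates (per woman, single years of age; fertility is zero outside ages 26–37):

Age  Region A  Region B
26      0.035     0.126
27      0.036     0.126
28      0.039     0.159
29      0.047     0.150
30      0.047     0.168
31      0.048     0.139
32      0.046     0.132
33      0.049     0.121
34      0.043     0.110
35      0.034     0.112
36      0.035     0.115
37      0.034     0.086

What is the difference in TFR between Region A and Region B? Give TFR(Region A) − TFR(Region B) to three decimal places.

Region A:
  Sum of ASFRs = 0.035 + 0.036 + 0.039 + 0.047 + 0.047 + 0.048 + 0.046 + 0.049 + 0.043 + 0.034 + 0.035 + 0.034 = 0.493
  TFR = 0.493
Region B:
  Sum of ASFRs = 0.126 + 0.126 + 0.159 + 0.150 + 0.168 + 0.139 + 0.132 + 0.121 + 0.110 + 0.112 + 0.115 + 0.086 = 1.544
  TFR = 1.544
Difference = 0.493 − 1.544 = -1.051

-1.051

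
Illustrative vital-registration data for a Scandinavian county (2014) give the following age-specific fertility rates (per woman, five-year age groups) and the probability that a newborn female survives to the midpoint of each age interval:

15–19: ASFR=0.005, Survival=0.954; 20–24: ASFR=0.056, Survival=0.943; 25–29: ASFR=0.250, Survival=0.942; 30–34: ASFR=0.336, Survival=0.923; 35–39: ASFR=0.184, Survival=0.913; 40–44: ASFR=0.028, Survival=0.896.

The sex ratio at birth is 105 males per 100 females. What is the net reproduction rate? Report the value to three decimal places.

Proportion female at birth = 100 / (100 + 105) = 0.48780.
Each age group contributes 5 × ASFR × survival:
  15–19: 5 × 0.005 × 0.954 = 0.02385
  20–24: 5 × 0.056 × 0.943 = 0.26404
  25–29: 5 × 0.250 × 0.942 = 1.17750
  30–34: 5 × 0.336 × 0.923 = 1.55064
  35–39: 5 × 0.184 × 0.913 = 0.83996
  40–44: 5 × 0.028 × 0.896 = 0.12544
Sum = 3.98143
NRR = 0.48780 × 3.98143 = 1.94214

1.942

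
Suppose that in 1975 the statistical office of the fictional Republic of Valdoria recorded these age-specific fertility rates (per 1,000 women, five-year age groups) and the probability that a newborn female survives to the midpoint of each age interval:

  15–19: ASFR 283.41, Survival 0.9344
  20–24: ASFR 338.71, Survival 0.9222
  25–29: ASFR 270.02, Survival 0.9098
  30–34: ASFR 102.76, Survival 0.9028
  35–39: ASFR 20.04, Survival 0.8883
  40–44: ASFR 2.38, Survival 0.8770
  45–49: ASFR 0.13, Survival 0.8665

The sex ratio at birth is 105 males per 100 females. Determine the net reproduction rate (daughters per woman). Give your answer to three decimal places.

Proportion female at birth = 100 / (100 + 105) = 0.48780.
Per-age-group product (5 × ASFR × survival probability):
  15–19: 5 × 283.41/1000 × 0.9344 = 1.32409
  20–24: 5 × 338.71/1000 × 0.9222 = 1.56179
  25–29: 5 × 270.02/1000 × 0.9098 = 1.22832
  30–34: 5 × 102.76/1000 × 0.9028 = 0.46386
  35–39: 5 × 20.04/1000 × 0.8883 = 0.08901
  40–44: 5 × 2.38/1000 × 0.8770 = 0.01044
  45–49: 5 × 0.13/1000 × 0.8665 = 0.00056
Sum = 4.67807
NRR = 0.48780 × 4.67807 = 2.28196
An NRR exceeding 1 indicates intrinsic growth under these rates.

2.282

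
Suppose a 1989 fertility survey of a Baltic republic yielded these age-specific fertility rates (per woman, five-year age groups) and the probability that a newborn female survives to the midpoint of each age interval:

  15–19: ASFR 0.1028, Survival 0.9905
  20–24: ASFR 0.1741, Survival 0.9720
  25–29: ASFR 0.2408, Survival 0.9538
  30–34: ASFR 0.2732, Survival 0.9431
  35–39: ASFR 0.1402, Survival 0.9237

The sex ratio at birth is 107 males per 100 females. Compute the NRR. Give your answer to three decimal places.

2.145

Proportion female at birth = 100 / (100 + 107) = 0.48309.
Per-age-group product (5 × ASFR × survival probability):
  15–19: 5 × 0.1028 × 0.9905 = 0.50912
  20–24: 5 × 0.1741 × 0.9720 = 0.84613
  25–29: 5 × 0.2408 × 0.9538 = 1.14838
  30–34: 5 × 0.2732 × 0.9431 = 1.28827
  35–39: 5 × 0.1402 × 0.9237 = 0.64751
Sum = 4.43941
NRR = 0.48309 × 4.43941 = 2.14463
An NRR exceeding 1 indicates intrinsic growth under these rates.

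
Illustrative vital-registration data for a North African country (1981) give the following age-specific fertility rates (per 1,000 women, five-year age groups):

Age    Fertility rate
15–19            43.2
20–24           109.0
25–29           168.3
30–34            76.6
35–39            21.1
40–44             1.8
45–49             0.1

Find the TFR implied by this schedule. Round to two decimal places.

2.10

Sum of ASFRs = 43.2 + 109.0 + 168.3 + 76.6 + 21.1 + 1.8 + 0.1 = 420.1
TFR = 5 × 420.1 / 1000 = 2.1005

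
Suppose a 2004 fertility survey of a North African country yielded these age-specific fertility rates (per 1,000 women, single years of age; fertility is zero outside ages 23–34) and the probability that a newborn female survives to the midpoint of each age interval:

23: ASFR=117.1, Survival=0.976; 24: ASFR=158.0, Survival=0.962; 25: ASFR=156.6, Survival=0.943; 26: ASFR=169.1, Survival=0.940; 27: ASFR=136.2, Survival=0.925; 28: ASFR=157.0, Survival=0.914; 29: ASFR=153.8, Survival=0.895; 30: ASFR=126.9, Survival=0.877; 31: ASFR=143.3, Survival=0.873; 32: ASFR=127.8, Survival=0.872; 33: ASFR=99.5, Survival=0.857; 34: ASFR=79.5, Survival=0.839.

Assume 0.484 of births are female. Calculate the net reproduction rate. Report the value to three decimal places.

Proportion female at birth = 0.484.
Each age group contributes 1 × ASFR × survival:
  23: 1 × 117.1/1000 × 0.976 = 0.11429
  24: 1 × 158.0/1000 × 0.962 = 0.15200
  25: 1 × 156.6/1000 × 0.943 = 0.14767
  26: 1 × 169.1/1000 × 0.940 = 0.15895
  27: 1 × 136.2/1000 × 0.925 = 0.12599
  28: 1 × 157.0/1000 × 0.914 = 0.14350
  29: 1 × 153.8/1000 × 0.895 = 0.13765
  30: 1 × 126.9/1000 × 0.877 = 0.11129
  31: 1 × 143.3/1000 × 0.873 = 0.12510
  32: 1 × 127.8/1000 × 0.872 = 0.11144
  33: 1 × 99.5/1000 × 0.857 = 0.08527
  34: 1 × 79.5/1000 × 0.839 = 0.06670
Sum = 1.47985
NRR = 0.484 × 1.47985 = 0.71625
NRR < 1, so the cohort does not fully replace itself.

0.716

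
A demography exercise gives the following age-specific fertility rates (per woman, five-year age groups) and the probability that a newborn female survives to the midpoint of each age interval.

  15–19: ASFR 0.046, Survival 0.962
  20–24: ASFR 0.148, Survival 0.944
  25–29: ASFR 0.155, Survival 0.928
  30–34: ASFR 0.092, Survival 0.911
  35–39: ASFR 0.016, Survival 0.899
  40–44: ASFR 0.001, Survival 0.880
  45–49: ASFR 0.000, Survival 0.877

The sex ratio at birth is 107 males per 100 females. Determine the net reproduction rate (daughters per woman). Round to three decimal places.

Proportion female at birth = 100 / (100 + 107) = 0.48309.
Per-age-group product (5 × ASFR × survival probability):
  15–19: 5 × 0.046 × 0.962 = 0.22126
  20–24: 5 × 0.148 × 0.944 = 0.69856
  25–29: 5 × 0.155 × 0.928 = 0.71920
  30–34: 5 × 0.092 × 0.911 = 0.41906
  35–39: 5 × 0.016 × 0.899 = 0.07192
  40–44: 5 × 0.001 × 0.880 = 0.00440
  45–49: 5 × 0.000 × 0.877 = 0.00000
Sum = 2.13440
NRR = 0.48309 × 2.13440 = 1.03111

1.031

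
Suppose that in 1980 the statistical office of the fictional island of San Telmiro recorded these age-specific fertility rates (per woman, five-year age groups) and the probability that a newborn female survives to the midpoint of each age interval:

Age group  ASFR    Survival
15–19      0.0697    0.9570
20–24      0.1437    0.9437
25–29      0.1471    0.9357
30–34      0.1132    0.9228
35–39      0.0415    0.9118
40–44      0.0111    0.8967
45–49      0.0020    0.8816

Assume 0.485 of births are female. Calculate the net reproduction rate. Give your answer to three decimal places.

1.198

Proportion female at birth = 0.485.
Per-age-group product (5 × ASFR × survival probability):
  15–19: 5 × 0.0697 × 0.9570 = 0.33351
  20–24: 5 × 0.1437 × 0.9437 = 0.67805
  25–29: 5 × 0.1471 × 0.9357 = 0.68821
  30–34: 5 × 0.1132 × 0.9228 = 0.52230
  35–39: 5 × 0.0415 × 0.9118 = 0.18920
  40–44: 5 × 0.0111 × 0.8967 = 0.04977
  45–49: 5 × 0.0020 × 0.8816 = 0.00882
Sum = 2.46986
NRR = 0.485 × 2.46986 = 1.19788
With NRR above 1 the population is above replacement fertility.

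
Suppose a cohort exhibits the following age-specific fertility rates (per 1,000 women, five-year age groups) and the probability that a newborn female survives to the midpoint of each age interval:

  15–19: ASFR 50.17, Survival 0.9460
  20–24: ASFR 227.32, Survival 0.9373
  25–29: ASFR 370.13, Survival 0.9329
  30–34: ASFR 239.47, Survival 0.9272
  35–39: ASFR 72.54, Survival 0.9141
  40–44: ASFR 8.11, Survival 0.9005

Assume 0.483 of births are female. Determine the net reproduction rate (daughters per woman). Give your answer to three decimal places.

Proportion female at birth = 0.483.
Survival-weighted fertility by age (5·fₓ·Sₓ):
  15–19: 5 × 50.17/1000 × 0.9460 = 0.23730
  20–24: 5 × 227.32/1000 × 0.9373 = 1.06534
  25–29: 5 × 370.13/1000 × 0.9329 = 1.72647
  30–34: 5 × 239.47/1000 × 0.9272 = 1.11018
  35–39: 5 × 72.54/1000 × 0.9141 = 0.33154
  40–44: 5 × 8.11/1000 × 0.9005 = 0.03652
Sum = 4.50735
NRR = 0.483 × 4.50735 = 2.17705
NRR > 1, so each generation more than replaces itself.

2.177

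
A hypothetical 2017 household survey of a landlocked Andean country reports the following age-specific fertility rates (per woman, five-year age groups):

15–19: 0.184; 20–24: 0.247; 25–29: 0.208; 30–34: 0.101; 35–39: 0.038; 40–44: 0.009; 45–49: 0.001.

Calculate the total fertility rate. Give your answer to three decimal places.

3.940

Sum of ASFRs = 0.184 + 0.247 + 0.208 + 0.101 + 0.038 + 0.009 + 0.001 = 0.788
TFR = 5 × 0.788 = 3.94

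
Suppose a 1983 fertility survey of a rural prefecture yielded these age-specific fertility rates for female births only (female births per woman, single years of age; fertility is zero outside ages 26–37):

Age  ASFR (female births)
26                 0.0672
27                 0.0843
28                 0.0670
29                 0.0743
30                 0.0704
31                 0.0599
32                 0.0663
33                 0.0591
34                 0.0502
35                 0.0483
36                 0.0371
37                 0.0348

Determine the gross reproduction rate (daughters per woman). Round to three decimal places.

Sum of female ASFRs = 0.0672 + 0.0843 + 0.0670 + 0.0743 + 0.0704 + 0.0599 + 0.0663 + 0.0591 + 0.0502 + 0.0483 + 0.0371 + 0.0348 = 0.7189
GRR = 0.7189

0.719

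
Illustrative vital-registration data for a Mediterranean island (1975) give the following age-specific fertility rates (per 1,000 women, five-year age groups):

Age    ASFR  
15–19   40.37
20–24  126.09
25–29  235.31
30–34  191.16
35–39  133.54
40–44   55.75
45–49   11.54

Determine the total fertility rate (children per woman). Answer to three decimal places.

Sum of ASFRs = 40.37 + 126.09 + 235.31 + 191.16 + 133.54 + 55.75 + 11.54 = 793.76
TFR = 5 × 793.76 / 1000 = 3.9688

3.969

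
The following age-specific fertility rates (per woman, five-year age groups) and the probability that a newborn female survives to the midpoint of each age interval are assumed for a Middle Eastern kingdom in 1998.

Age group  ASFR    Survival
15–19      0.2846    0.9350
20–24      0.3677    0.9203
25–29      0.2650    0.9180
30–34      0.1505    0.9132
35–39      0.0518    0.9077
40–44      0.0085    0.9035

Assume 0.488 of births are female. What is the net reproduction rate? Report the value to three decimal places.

Proportion female at birth = 0.488.
Survival-weighted fertility by age (5·fₓ·Sₓ):
  15–19: 5 × 0.2846 × 0.9350 = 1.33051
  20–24: 5 × 0.3677 × 0.9203 = 1.69197
  25–29: 5 × 0.2650 × 0.9180 = 1.21635
  30–34: 5 × 0.1505 × 0.9132 = 0.68718
  35–39: 5 × 0.0518 × 0.9077 = 0.23509
  40–44: 5 × 0.0085 × 0.9035 = 0.03840
Sum = 5.19950
NRR = 0.488 × 5.19950 = 2.53736
An NRR exceeding 1 indicates intrinsic growth under these rates.

2.537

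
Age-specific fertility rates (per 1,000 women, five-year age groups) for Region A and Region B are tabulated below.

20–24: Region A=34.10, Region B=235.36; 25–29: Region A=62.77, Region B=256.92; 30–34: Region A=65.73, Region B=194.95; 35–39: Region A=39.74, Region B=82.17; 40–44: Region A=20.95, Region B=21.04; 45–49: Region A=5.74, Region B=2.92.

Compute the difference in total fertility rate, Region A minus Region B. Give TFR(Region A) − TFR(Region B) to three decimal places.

Region A:
  Sum of ASFRs = 34.10 + 62.77 + 65.73 + 39.74 + 20.95 + 5.74 = 229.03
  TFR = 5 × 229.03 / 1000 = 1.14515
Region B:
  Sum of ASFRs = 235.36 + 256.92 + 194.95 + 82.17 + 21.04 + 2.92 = 793.36
  TFR = 5 × 793.36 / 1000 = 3.9668
Difference = 1.14515 − 3.9668 = -2.82165

-2.822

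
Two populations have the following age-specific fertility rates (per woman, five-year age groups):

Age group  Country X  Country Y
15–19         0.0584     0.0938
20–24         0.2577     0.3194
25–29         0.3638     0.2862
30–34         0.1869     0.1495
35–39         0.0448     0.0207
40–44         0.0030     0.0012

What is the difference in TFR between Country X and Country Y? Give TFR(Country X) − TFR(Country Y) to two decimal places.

Country X:
  Sum of ASFRs = 0.0584 + 0.2577 + 0.3638 + 0.1869 + 0.0448 + 0.0030 = 0.9146
  TFR = 5 × 0.9146 = 4.573
Country Y:
  Sum of ASFRs = 0.0938 + 0.3194 + 0.2862 + 0.1495 + 0.0207 + 0.0012 = 0.8708
  TFR = 5 × 0.8708 = 4.354
Difference = 4.573 − 4.354 = 0.219

0.22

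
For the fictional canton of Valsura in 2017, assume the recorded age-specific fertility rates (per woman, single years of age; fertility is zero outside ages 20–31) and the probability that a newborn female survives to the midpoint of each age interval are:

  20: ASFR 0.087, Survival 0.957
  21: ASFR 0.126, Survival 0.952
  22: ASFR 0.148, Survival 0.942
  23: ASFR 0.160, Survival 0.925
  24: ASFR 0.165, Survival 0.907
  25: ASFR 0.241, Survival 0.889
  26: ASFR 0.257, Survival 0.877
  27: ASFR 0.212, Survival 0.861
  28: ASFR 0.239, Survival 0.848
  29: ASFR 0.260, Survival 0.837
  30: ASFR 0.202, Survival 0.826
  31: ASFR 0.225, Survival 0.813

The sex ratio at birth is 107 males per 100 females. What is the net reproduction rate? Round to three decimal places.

Proportion female at birth = 100 / (100 + 107) = 0.48309.
Weighting each age-specific rate by interval width and survival:
  20: 1 × 0.087 × 0.957 = 0.08326
  21: 1 × 0.126 × 0.952 = 0.11995
  22: 1 × 0.148 × 0.942 = 0.13942
  23: 1 × 0.160 × 0.925 = 0.14800
  24: 1 × 0.165 × 0.907 = 0.14966
  25: 1 × 0.241 × 0.889 = 0.21425
  26: 1 × 0.257 × 0.877 = 0.22539
  27: 1 × 0.212 × 0.861 = 0.18253
  28: 1 × 0.239 × 0.848 = 0.20267
  29: 1 × 0.260 × 0.837 = 0.21762
  30: 1 × 0.202 × 0.826 = 0.16685
  31: 1 × 0.225 × 0.813 = 0.18293
Sum = 2.03253
NRR = 0.48309 × 2.03253 = 0.98189

0.982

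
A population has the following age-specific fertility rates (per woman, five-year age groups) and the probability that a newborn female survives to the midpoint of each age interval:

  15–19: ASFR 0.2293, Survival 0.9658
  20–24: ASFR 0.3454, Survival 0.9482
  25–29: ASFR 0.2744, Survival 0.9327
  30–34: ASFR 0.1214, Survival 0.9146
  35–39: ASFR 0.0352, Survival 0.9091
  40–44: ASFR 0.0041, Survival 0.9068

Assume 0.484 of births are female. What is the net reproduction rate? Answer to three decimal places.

2.303

Proportion female at birth = 0.484.
Per-age-group product (5 × ASFR × survival probability):
  15–19: 5 × 0.2293 × 0.9658 = 1.10729
  20–24: 5 × 0.3454 × 0.9482 = 1.63754
  25–29: 5 × 0.2744 × 0.9327 = 1.27966
  30–34: 5 × 0.1214 × 0.9146 = 0.55516
  35–39: 5 × 0.0352 × 0.9091 = 0.16000
  40–44: 5 × 0.0041 × 0.9068 = 0.01859
Sum = 4.75824
NRR = 0.484 × 4.75824 = 2.30299
An NRR exceeding 1 indicates intrinsic growth under these rates.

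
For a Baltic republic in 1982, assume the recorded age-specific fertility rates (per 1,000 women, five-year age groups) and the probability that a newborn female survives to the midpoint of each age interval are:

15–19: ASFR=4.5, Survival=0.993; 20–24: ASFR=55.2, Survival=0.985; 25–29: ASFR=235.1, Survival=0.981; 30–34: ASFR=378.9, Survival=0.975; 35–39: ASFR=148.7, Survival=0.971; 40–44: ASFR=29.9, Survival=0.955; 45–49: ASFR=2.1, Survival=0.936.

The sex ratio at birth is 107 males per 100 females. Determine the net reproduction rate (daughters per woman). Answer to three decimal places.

2.014

Proportion female at birth = 100 / (100 + 107) = 0.48309.
Per-age-group product (5 × ASFR × survival probability):
  15–19: 5 × 4.5/1000 × 0.993 = 0.02234
  20–24: 5 × 55.2/1000 × 0.985 = 0.27186
  25–29: 5 × 235.1/1000 × 0.981 = 1.15317
  30–34: 5 × 378.9/1000 × 0.975 = 1.84714
  35–39: 5 × 148.7/1000 × 0.971 = 0.72194
  40–44: 5 × 29.9/1000 × 0.955 = 0.14277
  45–49: 5 × 2.1/1000 × 0.936 = 0.00983
Sum = 4.16905
NRR = 0.48309 × 4.16905 = 2.01403
With NRR above 1 the population is above replacement fertility.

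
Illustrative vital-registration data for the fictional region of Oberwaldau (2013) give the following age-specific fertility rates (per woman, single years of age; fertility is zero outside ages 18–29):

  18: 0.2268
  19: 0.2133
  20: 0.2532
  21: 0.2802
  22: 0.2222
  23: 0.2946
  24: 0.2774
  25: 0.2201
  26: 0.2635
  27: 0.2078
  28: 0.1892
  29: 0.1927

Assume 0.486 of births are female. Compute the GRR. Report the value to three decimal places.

Proportion female at birth = 0.486.
Sum of ASFRs = 0.2268 + 0.2133 + 0.2532 + 0.2802 + 0.2222 + 0.2946 + 0.2774 + 0.2201 + 0.2635 + 0.2078 + 0.1892 + 0.1927 = 2.8410
TFR = 2.841
GRR = 0.486 × 2.841 = 1.38073

1.381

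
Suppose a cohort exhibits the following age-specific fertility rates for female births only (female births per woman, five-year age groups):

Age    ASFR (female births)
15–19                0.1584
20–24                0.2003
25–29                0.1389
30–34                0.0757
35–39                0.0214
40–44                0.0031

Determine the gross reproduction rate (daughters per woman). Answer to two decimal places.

Sum of female ASFRs = 0.1584 + 0.2003 + 0.1389 + 0.0757 + 0.0214 + 0.0031 = 0.5978
GRR = 5 × 0.5978 = 2.989

2.99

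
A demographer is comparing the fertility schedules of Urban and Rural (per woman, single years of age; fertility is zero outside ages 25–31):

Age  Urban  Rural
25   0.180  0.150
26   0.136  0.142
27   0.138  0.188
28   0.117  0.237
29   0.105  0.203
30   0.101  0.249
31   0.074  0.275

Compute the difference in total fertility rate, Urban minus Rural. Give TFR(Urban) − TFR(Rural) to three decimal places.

-0.593

Urban:
  Sum of ASFRs = 0.180 + 0.136 + 0.138 + 0.117 + 0.105 + 0.101 + 0.074 = 0.851
  TFR = 0.851
Rural:
  Sum of ASFRs = 0.150 + 0.142 + 0.188 + 0.237 + 0.203 + 0.249 + 0.275 = 1.444
  TFR = 1.444
Difference = 0.851 − 1.444 = -0.593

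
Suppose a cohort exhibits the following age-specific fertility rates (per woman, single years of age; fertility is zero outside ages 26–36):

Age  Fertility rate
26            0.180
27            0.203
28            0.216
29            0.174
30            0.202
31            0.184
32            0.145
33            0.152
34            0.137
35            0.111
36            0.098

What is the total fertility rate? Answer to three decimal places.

1.802

Sum of ASFRs = 0.180 + 0.203 + 0.216 + 0.174 + 0.202 + 0.184 + 0.145 + 0.152 + 0.137 + 0.111 + 0.098 = 1.802
TFR = 1.802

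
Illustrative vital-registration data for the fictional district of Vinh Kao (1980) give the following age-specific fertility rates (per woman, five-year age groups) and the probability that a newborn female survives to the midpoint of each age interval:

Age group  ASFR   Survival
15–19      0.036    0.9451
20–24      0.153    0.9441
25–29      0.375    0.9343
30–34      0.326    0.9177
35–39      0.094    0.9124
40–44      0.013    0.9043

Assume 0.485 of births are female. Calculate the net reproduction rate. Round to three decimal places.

2.244

Proportion female at birth = 0.485.
Per-age-group product (5 × ASFR × survival probability):
  15–19: 5 × 0.036 × 0.9451 = 0.17012
  20–24: 5 × 0.153 × 0.9441 = 0.72224
  25–29: 5 × 0.375 × 0.9343 = 1.75181
  30–34: 5 × 0.326 × 0.9177 = 1.49585
  35–39: 5 × 0.094 × 0.9124 = 0.42883
  40–44: 5 × 0.013 × 0.9043 = 0.05878
Sum = 4.62763
NRR = 0.485 × 4.62763 = 2.24440
An NRR exceeding 1 indicates intrinsic growth under these rates.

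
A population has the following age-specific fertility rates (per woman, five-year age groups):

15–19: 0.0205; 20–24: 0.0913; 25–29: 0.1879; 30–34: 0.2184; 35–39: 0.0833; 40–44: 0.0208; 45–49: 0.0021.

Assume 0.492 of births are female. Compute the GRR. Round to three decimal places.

Proportion female at birth = 0.492.
Sum of ASFRs = 0.0205 + 0.0913 + 0.1879 + 0.2184 + 0.0833 + 0.0208 + 0.0021 = 0.6243
TFR = 5 × 0.6243 = 3.1215
GRR = 0.492 × 3.1215 = 1.53578

1.536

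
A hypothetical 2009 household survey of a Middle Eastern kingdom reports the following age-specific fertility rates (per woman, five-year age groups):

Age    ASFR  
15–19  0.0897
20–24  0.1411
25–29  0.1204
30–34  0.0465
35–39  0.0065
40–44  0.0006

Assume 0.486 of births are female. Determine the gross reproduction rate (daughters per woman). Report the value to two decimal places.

Proportion female at birth = 0.486.
Sum of ASFRs = 0.0897 + 0.1411 + 0.1204 + 0.0465 + 0.0065 + 0.0006 = 0.4048
TFR = 5 × 0.4048 = 2.024
GRR = 0.486 × 2.024 = 0.98366

0.98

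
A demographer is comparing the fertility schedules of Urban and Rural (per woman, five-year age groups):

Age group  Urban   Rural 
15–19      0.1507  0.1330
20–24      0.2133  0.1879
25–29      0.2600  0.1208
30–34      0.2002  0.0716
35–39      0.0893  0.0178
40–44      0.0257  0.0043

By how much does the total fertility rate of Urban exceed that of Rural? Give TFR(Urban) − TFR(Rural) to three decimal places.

Urban:
  Sum of ASFRs = 0.1507 + 0.2133 + 0.2600 + 0.2002 + 0.0893 + 0.0257 = 0.9392
  TFR = 5 × 0.9392 = 4.696
Rural:
  Sum of ASFRs = 0.1330 + 0.1879 + 0.1208 + 0.0716 + 0.0178 + 0.0043 = 0.5354
  TFR = 5 × 0.5354 = 2.677
Difference = 4.696 − 2.677 = 2.019

2.019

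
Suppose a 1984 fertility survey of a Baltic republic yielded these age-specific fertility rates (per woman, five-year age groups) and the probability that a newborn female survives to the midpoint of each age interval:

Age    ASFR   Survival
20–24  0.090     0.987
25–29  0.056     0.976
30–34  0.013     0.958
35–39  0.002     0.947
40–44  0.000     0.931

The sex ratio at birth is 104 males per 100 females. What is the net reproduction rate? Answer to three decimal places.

Proportion female at birth = 100 / (100 + 104) = 0.49020.
Survival-weighted fertility by age (5·fₓ·Sₓ):
  20–24: 5 × 0.090 × 0.987 = 0.44415
  25–29: 5 × 0.056 × 0.976 = 0.27328
  30–34: 5 × 0.013 × 0.958 = 0.06227
  35–39: 5 × 0.002 × 0.947 = 0.00947
  40–44: 5 × 0.000 × 0.931 = 0.00000
Sum = 0.78917
NRR = 0.49020 × 0.78917 = 0.38685

0.387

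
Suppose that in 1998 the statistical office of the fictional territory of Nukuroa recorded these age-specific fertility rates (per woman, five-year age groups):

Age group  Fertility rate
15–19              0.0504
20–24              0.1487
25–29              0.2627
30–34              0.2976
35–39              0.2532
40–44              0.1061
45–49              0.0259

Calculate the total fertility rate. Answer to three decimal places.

5.723

Sum of ASFRs = 0.0504 + 0.1487 + 0.2627 + 0.2976 + 0.2532 + 0.1061 + 0.0259 = 1.1446
TFR = 5 × 1.1446 = 5.723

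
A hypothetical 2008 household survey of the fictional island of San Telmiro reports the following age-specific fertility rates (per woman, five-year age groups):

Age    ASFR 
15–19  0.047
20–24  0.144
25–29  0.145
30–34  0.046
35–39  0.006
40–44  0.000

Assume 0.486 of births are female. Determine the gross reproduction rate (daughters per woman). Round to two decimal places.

0.94

Proportion female at birth = 0.486.
Sum of ASFRs = 0.047 + 0.144 + 0.145 + 0.046 + 0.006 + 0.000 = 0.388
TFR = 5 × 0.388 = 1.94
GRR = 0.486 × 1.94 = 0.94284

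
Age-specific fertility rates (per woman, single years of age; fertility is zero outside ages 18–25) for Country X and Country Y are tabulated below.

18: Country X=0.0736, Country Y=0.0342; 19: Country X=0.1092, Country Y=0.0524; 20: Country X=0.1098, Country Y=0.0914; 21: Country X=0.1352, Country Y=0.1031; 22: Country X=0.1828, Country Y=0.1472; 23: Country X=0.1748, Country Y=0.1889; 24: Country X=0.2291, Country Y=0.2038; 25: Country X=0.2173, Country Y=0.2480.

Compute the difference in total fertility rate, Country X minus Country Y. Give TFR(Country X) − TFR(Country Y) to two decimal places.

Country X:
  Sum of ASFRs = 0.0736 + 0.1092 + 0.1098 + 0.1352 + 0.1828 + 0.1748 + 0.2291 + 0.2173 = 1.2318
  TFR = 1.2318
Country Y:
  Sum of ASFRs = 0.0342 + 0.0524 + 0.0914 + 0.1031 + 0.1472 + 0.1889 + 0.2038 + 0.2480 = 1.0690
  TFR = 1.069
Difference = 1.2318 − 1.069 = 0.1628

0.16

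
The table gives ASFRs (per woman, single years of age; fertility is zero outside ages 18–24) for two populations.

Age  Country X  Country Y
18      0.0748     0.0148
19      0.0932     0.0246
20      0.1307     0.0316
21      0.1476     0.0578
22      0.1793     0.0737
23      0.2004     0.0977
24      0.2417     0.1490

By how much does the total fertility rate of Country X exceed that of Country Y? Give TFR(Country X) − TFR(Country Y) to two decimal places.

0.62

Country X:
  Sum of ASFRs = 0.0748 + 0.0932 + 0.1307 + 0.1476 + 0.1793 + 0.2004 + 0.2417 = 1.0677
  TFR = 1.0677
Country Y:
  Sum of ASFRs = 0.0148 + 0.0246 + 0.0316 + 0.0578 + 0.0737 + 0.0977 + 0.1490 = 0.4492
  TFR = 0.4492
Difference = 1.0677 − 0.4492 = 0.6185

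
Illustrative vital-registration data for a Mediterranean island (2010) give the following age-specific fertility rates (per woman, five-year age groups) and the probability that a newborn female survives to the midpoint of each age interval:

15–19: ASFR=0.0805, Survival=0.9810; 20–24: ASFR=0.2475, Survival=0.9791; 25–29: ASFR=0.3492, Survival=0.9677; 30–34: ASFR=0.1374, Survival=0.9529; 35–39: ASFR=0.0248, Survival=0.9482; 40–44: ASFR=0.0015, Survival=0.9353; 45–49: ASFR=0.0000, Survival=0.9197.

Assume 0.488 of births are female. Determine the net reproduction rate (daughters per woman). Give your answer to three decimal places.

1.989

Proportion female at birth = 0.488.
Survival-weighted fertility by age (5·fₓ·Sₓ):
  15–19: 5 × 0.0805 × 0.9810 = 0.39485
  20–24: 5 × 0.2475 × 0.9791 = 1.21164
  25–29: 5 × 0.3492 × 0.9677 = 1.68960
  30–34: 5 × 0.1374 × 0.9529 = 0.65464
  35–39: 5 × 0.0248 × 0.9482 = 0.11758
  40–44: 5 × 0.0015 × 0.9353 = 0.00701
  45–49: 5 × 0.0000 × 0.9197 = 0.00000
Sum = 4.07532
NRR = 0.488 × 4.07532 = 1.98876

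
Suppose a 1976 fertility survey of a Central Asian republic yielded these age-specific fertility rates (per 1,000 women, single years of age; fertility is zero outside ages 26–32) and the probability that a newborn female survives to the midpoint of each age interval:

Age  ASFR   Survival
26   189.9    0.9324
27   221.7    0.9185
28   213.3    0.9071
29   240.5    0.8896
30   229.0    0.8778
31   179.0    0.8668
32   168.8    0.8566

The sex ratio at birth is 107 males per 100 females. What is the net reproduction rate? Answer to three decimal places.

0.623

Proportion female at birth = 100 / (100 + 107) = 0.48309.
Survival-weighted fertility by age (1·fₓ·Sₓ):
  26: 1 × 189.9/1000 × 0.9324 = 0.17706
  27: 1 × 221.7/1000 × 0.9185 = 0.20363
  28: 1 × 213.3/1000 × 0.9071 = 0.19348
  29: 1 × 240.5/1000 × 0.8896 = 0.21395
  30: 1 × 229.0/1000 × 0.8778 = 0.20102
  31: 1 × 179.0/1000 × 0.8668 = 0.15516
  32: 1 × 168.8/1000 × 0.8566 = 0.14459
Sum = 1.28889
NRR = 0.48309 × 1.28889 = 0.62265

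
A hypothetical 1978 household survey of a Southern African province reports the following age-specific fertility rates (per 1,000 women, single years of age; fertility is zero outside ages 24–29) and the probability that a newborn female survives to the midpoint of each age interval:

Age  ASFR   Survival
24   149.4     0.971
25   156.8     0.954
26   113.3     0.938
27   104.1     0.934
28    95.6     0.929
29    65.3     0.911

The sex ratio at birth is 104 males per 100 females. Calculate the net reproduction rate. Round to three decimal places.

Proportion female at birth = 100 / (100 + 104) = 0.49020.
Each age group contributes 1 × ASFR × survival:
  24: 1 × 149.4/1000 × 0.971 = 0.14507
  25: 1 × 156.8/1000 × 0.954 = 0.14959
  26: 1 × 113.3/1000 × 0.938 = 0.10628
  27: 1 × 104.1/1000 × 0.934 = 0.09723
  28: 1 × 95.6/1000 × 0.929 = 0.08881
  29: 1 × 65.3/1000 × 0.911 = 0.05949
Sum = 0.64647
NRR = 0.49020 × 0.64647 = 0.31690
An NRR under 1 implies long-run decline under these rates.

0.317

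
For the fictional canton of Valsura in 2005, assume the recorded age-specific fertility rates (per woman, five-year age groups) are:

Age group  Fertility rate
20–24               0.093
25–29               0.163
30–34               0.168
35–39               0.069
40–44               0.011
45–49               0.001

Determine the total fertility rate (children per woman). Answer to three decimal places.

Sum of ASFRs = 0.093 + 0.163 + 0.168 + 0.069 + 0.011 + 0.001 = 0.505
TFR = 5 × 0.505 = 2.525

2.525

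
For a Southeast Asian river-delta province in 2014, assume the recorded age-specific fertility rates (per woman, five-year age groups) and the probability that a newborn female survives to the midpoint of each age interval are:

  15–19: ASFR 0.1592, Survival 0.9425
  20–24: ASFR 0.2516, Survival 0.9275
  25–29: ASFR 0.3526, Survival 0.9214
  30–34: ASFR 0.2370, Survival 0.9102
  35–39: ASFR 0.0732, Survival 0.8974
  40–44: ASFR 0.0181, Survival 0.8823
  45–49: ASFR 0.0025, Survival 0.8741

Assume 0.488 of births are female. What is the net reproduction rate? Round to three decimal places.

2.459

Proportion female at birth = 0.488.
Each age group contributes 5 × ASFR × survival:
  15–19: 5 × 0.1592 × 0.9425 = 0.75023
  20–24: 5 × 0.2516 × 0.9275 = 1.16680
  25–29: 5 × 0.3526 × 0.9214 = 1.62443
  30–34: 5 × 0.2370 × 0.9102 = 1.07859
  35–39: 5 × 0.0732 × 0.8974 = 0.32845
  40–44: 5 × 0.0181 × 0.8823 = 0.07985
  45–49: 5 × 0.0025 × 0.8741 = 0.01093
Sum = 5.03928
NRR = 0.488 × 5.03928 = 2.45917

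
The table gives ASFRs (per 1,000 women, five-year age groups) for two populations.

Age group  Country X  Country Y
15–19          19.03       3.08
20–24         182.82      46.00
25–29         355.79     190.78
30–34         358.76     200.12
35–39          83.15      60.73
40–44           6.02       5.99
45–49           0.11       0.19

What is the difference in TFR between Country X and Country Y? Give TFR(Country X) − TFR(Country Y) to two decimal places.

Country X:
  Sum of ASFRs = 19.03 + 182.82 + 355.79 + 358.76 + 83.15 + 6.02 + 0.11 = 1005.68
  TFR = 5 × 1005.68 / 1000 = 5.0284
Country Y:
  Sum of ASFRs = 3.08 + 46.00 + 190.78 + 200.12 + 60.73 + 5.99 + 0.19 = 506.89
  TFR = 5 × 506.89 / 1000 = 2.53445
Difference = 5.0284 − 2.53445 = 2.49395

2.49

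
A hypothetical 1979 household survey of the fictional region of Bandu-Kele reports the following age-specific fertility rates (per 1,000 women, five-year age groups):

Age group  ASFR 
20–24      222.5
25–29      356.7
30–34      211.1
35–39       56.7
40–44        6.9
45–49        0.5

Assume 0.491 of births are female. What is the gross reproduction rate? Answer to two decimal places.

Proportion female at birth = 0.491.
Sum of ASFRs = 222.5 + 356.7 + 211.1 + 56.7 + 6.9 + 0.5 = 854.4
TFR = 5 × 854.4 / 1000 = 4.272
GRR = 0.491 × 4.272 = 2.09755

2.10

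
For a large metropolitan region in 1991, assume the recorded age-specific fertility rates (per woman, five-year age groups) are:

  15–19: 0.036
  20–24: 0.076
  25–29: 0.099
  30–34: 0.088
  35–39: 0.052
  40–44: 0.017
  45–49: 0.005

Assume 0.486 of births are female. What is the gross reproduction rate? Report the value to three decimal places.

Proportion female at birth = 0.486.
Sum of ASFRs = 0.036 + 0.076 + 0.099 + 0.088 + 0.052 + 0.017 + 0.005 = 0.373
TFR = 5 × 0.373 = 1.865
GRR = 0.486 × 1.865 = 0.90639

0.906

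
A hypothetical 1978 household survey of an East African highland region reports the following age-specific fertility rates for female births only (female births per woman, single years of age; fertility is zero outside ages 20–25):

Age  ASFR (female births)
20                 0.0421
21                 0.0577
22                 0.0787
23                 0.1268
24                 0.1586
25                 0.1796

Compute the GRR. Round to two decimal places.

Sum of female ASFRs = 0.0421 + 0.0577 + 0.0787 + 0.1268 + 0.1586 + 0.1796 = 0.6435
GRR = 0.6435

0.64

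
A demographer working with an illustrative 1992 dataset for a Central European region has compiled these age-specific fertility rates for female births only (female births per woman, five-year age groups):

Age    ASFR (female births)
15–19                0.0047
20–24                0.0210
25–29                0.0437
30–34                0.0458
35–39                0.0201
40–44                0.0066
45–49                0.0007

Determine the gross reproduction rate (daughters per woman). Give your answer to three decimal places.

Sum of female ASFRs = 0.0047 + 0.0210 + 0.0437 + 0.0458 + 0.0201 + 0.0066 + 0.0007 = 0.1426
GRR = 5 × 0.1426 = 0.713

0.713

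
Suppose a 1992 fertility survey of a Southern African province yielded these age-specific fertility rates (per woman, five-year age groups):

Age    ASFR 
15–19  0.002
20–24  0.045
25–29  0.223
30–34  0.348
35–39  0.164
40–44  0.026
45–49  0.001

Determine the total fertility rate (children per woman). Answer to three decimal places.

Sum of ASFRs = 0.002 + 0.045 + 0.223 + 0.348 + 0.164 + 0.026 + 0.001 = 0.809
TFR = 5 × 0.809 = 4.045

4.045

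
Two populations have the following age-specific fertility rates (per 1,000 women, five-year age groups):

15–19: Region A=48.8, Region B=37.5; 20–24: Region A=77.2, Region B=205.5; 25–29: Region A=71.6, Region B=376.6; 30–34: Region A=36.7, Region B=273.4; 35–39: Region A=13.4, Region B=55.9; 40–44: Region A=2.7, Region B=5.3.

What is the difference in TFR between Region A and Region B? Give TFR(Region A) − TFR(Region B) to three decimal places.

-3.519

Region A:
  Sum of ASFRs = 48.8 + 77.2 + 71.6 + 36.7 + 13.4 + 2.7 = 250.4
  TFR = 5 × 250.4 / 1000 = 1.252
Region B:
  Sum of ASFRs = 37.5 + 205.5 + 376.6 + 273.4 + 55.9 + 5.3 = 954.2
  TFR = 5 × 954.2 / 1000 = 4.771
Difference = 1.252 − 4.771 = -3.519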